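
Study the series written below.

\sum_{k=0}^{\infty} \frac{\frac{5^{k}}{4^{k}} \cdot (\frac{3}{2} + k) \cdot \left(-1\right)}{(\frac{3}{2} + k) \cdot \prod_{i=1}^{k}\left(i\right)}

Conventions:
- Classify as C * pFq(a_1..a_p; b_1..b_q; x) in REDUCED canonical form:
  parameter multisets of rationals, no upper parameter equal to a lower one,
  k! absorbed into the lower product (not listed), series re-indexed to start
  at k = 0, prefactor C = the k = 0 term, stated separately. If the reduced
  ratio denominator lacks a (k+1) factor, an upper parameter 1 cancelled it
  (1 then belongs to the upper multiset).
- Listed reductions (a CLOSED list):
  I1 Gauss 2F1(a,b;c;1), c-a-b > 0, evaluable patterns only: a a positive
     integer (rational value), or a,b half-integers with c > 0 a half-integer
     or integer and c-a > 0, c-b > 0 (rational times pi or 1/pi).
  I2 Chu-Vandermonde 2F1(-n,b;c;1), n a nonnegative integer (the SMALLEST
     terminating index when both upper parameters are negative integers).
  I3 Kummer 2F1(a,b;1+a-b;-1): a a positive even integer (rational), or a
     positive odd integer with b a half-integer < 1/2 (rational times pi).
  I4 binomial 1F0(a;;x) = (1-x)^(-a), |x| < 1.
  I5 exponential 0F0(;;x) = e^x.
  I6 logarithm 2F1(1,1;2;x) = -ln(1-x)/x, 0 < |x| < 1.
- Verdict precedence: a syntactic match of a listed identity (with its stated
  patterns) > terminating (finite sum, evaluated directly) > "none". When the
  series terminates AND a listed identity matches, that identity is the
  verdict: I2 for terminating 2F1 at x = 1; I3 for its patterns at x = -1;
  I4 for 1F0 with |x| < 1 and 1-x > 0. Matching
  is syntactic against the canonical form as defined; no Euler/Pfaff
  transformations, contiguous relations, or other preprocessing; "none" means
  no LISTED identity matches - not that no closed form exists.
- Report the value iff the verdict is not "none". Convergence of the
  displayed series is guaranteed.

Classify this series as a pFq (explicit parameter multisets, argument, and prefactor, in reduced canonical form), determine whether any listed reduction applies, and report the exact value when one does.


Reduced: x = \frac{5}{4}, 0F0, upper = {-}, lower = {-}, C = -1. Verdict: the I5 exponential reduction matches (the 0F0 exponential series at x = \frac{5}{4}). Sum: \left(-1\right) \cdot e^{\frac{5}{4}}.

First insight: x = \frac{5}{4} and striking the common factor k + 3/2 reduces the term (C = -1, x = 5/4).
Ratio: r(k) = \frac{5}{4} * 1 / [(k+1)] - rational in k. x = \frac{5}{4}; t_0 = -1; negate the roots.


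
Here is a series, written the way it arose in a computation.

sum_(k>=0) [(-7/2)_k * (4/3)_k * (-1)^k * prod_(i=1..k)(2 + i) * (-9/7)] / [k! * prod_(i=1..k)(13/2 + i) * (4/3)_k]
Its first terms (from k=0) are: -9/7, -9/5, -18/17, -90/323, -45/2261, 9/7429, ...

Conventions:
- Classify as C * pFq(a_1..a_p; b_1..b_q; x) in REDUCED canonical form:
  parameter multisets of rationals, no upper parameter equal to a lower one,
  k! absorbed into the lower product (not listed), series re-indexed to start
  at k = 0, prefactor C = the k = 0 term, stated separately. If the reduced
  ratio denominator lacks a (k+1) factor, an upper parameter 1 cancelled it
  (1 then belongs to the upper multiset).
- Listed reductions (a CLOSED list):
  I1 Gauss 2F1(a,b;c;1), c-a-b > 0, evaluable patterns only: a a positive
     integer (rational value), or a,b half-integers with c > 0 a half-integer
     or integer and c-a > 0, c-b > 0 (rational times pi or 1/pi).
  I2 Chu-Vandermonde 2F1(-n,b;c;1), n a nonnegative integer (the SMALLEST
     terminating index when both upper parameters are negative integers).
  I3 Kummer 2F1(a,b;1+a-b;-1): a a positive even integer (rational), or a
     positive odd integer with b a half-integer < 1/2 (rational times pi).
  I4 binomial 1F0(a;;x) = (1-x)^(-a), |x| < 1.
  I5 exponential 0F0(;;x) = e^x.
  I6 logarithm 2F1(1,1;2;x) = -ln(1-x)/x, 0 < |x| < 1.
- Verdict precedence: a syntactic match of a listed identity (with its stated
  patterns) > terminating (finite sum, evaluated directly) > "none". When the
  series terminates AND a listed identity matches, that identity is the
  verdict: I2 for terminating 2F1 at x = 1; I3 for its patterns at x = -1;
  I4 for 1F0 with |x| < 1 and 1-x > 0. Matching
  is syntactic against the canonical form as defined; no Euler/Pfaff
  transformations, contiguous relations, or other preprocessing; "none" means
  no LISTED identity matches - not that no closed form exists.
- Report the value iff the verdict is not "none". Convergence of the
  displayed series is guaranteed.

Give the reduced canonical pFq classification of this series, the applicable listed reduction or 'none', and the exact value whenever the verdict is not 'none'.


First insight: from the first term -9/7: the running product (prefactor -9/7) telescopes to a rising factorial.
Step ratio: r(k) = (-1) * (k-7/2) (k+3) / [(k+15/2) (k+1)] - rational in k, leading ratio (-1); with t_0 = -9/7, classification follows.

At argument -1: a 2F1 with upper {-7/2, 3}, lower {15/2}, scaled by C = -9/7. Verdict: Kummer (I3) applies (x = -1; c = 15/2 equals 1+a-b for upper {-7/2, 3}: listed pattern). Hence: (-11583/8192) * pi.


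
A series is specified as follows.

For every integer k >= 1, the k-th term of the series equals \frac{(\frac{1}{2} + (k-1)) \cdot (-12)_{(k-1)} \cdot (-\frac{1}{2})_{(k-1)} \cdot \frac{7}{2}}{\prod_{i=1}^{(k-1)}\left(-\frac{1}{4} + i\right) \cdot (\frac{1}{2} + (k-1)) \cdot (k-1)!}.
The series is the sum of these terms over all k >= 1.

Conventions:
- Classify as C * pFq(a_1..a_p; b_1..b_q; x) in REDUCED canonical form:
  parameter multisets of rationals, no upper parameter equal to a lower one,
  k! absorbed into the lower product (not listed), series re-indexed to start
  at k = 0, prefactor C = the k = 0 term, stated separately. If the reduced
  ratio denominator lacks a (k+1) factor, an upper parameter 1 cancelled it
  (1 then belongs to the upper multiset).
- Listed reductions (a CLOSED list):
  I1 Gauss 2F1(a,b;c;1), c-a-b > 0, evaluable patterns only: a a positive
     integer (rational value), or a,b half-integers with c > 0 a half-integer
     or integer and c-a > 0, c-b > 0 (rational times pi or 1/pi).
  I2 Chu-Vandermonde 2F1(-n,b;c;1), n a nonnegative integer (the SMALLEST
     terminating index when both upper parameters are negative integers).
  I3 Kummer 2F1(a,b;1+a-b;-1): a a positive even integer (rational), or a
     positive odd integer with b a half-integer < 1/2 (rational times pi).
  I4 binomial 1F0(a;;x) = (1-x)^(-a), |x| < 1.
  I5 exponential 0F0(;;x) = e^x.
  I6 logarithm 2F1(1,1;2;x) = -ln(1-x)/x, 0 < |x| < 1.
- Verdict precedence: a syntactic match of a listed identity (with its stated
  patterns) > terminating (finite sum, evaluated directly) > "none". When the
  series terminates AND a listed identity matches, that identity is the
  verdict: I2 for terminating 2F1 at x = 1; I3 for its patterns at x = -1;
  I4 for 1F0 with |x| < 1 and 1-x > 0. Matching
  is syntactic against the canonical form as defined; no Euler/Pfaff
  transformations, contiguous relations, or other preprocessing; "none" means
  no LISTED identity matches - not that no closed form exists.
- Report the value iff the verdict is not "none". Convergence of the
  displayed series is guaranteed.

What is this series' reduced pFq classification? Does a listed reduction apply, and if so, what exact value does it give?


At argument 1: a 2F1 with upper {-12, -\frac{1}{2}}, lower {\frac{3}{4}}, scaled by C = \frac{7}{2}. Verdict at x = 1: the Chu-Vandermonde identity I2 matches (terminating 2F1 at x = 1 with n = 12, b = -1/2, c = \frac{3}{4}). Value: \frac{916154225}{54756974}.

Structural cue: with t_0 = \frac{7}{2}, the lower running product (C = 7/2) is a rising factorial.
Adjacent-term ratio: r(k) = 1 * (k-12) (k-\frac{1}{2}) / [(k+\frac{3}{4}) (k+1)] - rational in k, leading ratio 1; with t_0 = \frac{7}{2}, classification follows.


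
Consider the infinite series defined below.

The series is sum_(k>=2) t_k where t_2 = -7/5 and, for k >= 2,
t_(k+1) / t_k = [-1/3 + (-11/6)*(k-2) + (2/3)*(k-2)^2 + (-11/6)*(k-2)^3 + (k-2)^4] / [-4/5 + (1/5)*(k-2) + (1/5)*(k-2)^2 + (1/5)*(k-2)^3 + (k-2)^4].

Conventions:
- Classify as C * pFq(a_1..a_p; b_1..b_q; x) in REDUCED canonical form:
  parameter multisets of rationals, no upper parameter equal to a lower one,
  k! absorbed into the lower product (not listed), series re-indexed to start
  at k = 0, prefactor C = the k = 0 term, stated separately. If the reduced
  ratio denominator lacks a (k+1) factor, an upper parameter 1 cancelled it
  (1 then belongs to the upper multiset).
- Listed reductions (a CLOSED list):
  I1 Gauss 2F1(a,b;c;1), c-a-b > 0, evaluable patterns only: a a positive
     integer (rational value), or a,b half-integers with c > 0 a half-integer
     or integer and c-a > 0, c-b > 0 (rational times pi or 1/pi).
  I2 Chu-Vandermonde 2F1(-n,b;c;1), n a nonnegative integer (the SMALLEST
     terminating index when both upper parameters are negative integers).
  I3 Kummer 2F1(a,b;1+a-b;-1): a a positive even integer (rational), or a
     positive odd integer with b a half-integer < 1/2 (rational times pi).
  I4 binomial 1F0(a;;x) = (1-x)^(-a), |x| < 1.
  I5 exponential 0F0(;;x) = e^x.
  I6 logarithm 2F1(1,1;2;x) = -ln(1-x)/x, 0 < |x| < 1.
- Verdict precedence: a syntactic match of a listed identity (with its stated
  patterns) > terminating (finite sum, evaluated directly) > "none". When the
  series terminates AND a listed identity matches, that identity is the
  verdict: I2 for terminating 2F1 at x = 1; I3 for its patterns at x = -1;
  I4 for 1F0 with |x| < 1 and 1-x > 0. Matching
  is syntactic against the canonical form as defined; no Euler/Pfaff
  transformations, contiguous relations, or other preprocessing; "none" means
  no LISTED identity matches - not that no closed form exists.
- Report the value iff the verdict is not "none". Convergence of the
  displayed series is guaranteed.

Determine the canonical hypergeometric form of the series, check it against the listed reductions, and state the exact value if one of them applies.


The series (x = 1) is 2F1: upper {-2, 1/6}, lower {-4/5}, prefactor -7/5. Verdict: this is Vandermonde's identity (I2) (terminating 2F1 at x = 1 with n = 2, b = 1/6, c = -4/5). Hence: -203/720.

The tell: t_0 being -7/5, factor the ratio over Q (C = -7/5, x = 1): negated roots = parameters.
Consecutive-term ratio: r(k) = 1 * (k-2) (k+1/6) / [(k-4/5) (k+1)] - poly over poly, x = 1 from leading terms; C = -7/5 at k = 0.


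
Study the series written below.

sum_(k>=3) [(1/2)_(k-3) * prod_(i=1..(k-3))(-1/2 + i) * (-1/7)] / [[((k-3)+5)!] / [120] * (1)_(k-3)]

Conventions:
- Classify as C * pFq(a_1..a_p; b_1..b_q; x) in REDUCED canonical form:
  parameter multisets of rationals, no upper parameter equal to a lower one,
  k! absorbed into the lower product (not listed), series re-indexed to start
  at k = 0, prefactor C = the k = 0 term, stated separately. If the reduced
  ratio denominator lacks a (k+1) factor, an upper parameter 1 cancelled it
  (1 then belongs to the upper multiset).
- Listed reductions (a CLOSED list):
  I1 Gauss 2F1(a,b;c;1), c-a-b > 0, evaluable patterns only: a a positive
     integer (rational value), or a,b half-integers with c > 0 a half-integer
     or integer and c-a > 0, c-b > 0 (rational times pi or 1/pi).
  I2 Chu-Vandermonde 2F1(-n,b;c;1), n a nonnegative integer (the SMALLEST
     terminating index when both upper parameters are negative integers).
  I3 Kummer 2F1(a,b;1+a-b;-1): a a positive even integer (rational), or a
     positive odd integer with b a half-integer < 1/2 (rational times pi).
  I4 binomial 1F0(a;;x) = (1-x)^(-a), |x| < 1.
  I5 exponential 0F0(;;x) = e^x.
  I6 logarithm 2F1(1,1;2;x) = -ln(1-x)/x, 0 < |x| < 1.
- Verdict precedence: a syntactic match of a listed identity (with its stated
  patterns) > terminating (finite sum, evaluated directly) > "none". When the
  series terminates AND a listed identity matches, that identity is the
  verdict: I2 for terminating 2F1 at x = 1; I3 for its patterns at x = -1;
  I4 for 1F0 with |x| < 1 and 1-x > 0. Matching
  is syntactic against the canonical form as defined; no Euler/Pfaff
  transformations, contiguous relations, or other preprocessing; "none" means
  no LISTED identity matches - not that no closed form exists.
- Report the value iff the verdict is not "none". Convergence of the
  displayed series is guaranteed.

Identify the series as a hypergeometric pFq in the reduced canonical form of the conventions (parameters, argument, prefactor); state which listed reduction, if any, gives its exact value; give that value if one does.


Classification (C = -1/7): 2F1 with upper {1/2, 1/2}, lower {6}, argument x = 1. Verdict (x = 1): the half-integer Gauss pattern (I1) applies (x = 1; upper {1/2, 1/2} half-integers, c = 6 in the evaluable pattern). Exact value: (-65536/138915) / pi.

Key observation: t_0 being -1/7, the denominator's factorial ratio (C = -1/7) is a lower Pochhammer.
Ratio: r(k) = 1 * (k+1/2) (k+1/2) / [(k+6) (k+1)] - rational in k, leading ratio 1; with t_0 = -1/7, classification follows.


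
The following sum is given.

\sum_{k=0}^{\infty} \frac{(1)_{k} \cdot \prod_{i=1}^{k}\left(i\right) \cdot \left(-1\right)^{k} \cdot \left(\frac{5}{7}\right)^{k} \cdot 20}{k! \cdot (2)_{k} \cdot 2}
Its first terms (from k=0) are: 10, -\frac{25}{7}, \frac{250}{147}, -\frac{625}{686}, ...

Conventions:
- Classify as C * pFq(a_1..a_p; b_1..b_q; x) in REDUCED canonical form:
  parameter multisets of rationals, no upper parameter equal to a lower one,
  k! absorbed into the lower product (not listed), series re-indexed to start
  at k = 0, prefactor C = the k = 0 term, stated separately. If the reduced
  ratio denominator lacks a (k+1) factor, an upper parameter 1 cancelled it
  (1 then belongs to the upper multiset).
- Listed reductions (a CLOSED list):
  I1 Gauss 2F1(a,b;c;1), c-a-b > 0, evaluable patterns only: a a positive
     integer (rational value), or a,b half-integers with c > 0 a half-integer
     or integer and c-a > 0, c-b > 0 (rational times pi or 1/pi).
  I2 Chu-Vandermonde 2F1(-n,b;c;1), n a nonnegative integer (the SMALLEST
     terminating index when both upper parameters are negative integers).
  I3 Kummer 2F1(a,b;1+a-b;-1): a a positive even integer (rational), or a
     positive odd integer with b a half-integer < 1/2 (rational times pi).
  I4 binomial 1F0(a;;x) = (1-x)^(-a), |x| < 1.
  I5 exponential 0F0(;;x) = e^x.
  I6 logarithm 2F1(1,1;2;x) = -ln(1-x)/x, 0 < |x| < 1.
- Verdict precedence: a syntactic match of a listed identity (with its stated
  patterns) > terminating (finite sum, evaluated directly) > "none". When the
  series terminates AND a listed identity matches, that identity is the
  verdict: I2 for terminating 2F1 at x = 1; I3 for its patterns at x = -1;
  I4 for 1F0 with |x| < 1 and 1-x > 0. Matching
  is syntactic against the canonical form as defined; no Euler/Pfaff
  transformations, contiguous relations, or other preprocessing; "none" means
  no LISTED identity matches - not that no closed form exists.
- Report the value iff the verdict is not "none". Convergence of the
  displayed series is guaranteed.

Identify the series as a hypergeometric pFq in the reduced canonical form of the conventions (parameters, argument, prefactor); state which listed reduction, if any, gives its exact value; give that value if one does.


The series (x = -\frac{5}{7}) is 2F1: upper {1, 1}, lower {2}, prefactor 10. Verdict: the logarithmic series (I6) applies (the logarithm: parameters (1,1;2), x = -\frac{5}{7}). Sum: 14 \cdot \ln\left(\frac{12}{7}\right).

The tell: t_0 = 10 here, and the running product (prefactor 10) telescopes to a rising factorial.
Consecutive-term ratio: r(k) = -\frac{5}{7} * (k+1) (k+1) / [(k+2) (k+1)] ; factor over Q: parameters, x = -\frac{5}{7}, and C = 10.


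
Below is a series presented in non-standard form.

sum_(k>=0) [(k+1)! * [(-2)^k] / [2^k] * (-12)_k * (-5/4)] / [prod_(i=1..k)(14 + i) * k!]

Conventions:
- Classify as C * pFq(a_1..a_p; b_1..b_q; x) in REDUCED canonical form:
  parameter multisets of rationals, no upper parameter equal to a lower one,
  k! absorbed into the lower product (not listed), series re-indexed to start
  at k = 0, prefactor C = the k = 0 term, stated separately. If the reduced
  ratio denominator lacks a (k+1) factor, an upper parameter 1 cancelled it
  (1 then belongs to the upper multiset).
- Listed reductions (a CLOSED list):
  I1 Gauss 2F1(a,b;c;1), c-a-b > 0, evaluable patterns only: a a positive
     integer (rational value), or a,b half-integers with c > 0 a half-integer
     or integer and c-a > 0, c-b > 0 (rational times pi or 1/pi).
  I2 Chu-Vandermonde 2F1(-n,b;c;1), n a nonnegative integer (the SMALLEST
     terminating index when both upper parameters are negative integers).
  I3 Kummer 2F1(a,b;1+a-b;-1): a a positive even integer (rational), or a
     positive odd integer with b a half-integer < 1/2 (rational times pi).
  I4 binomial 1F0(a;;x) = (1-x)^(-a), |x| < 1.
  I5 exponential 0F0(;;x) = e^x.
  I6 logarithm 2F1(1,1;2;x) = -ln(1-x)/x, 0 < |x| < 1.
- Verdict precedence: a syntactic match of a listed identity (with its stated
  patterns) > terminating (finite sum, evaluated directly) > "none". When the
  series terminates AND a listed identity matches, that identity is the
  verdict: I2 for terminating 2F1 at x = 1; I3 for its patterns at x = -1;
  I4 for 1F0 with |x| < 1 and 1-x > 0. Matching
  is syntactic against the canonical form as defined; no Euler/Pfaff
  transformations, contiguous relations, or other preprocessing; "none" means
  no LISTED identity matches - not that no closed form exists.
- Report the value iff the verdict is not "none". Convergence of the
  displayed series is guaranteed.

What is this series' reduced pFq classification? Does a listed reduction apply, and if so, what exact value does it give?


First insight: with t_0 = -5/4, the two k-th powers (prefactor -5/4) combine into one argument.
Term ratio: r(k) = (-1) * (k-12) (k+2) / [(k+15) (k+1)] - rational in k, leading ratio (-1); with t_0 = -5/4, classification follows.

Canonical form: C = -5/4 times 2F1 with upper {-12, 2}, lower {15}, x = -1. Verdict: Kummer (I3) applies (x = -1; c = 15 equals 1+a-b for upper {-12, 2}: listed pattern). Exact value: -35/4.


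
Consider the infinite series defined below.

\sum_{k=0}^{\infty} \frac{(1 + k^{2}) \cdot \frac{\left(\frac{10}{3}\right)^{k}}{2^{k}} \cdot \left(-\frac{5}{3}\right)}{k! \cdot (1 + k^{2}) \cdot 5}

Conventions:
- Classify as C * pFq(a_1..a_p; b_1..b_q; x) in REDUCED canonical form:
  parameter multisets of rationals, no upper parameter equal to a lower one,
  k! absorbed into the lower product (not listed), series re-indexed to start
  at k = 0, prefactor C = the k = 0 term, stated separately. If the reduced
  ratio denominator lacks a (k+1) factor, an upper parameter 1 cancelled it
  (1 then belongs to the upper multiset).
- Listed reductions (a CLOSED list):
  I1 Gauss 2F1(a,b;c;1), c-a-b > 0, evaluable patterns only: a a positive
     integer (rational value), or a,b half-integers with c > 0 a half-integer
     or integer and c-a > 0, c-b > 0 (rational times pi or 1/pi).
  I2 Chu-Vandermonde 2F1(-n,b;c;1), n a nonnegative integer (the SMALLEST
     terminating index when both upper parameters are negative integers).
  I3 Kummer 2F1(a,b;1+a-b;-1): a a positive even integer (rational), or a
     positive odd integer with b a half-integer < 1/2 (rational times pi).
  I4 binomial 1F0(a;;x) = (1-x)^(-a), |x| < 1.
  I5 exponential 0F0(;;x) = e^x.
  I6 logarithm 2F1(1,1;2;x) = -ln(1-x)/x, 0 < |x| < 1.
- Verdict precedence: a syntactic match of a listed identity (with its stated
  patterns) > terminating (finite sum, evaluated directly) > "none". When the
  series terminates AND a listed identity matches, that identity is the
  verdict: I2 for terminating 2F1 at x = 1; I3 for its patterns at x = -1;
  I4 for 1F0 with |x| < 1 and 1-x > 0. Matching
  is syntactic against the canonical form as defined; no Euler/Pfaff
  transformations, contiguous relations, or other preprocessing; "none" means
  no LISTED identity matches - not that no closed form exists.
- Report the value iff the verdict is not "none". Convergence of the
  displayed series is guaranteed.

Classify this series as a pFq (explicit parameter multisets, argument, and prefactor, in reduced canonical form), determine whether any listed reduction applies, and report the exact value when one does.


At argument \frac{5}{3}: a 0F0 with upper {-}, lower {-}, scaled by C = -\frac{1}{3}. Verdict at x = \frac{5}{3}: the exponential series (I5) matches (the 0F0 exponential series at x = \frac{5}{3}). Value: \left(-\frac{1}{3}\right) \cdot e^{\frac{5}{3}}.

Key step: from the first term -\frac{1}{3}: the two k-th powers (C = -1/3, x = 5/3) combine into one argument.
Term ratio: r(k) = \frac{5}{3} * 1 / [(k+1)] - rational in k, leading ratio \frac{5}{3}; with t_0 = -\frac{1}{3}, classification follows.


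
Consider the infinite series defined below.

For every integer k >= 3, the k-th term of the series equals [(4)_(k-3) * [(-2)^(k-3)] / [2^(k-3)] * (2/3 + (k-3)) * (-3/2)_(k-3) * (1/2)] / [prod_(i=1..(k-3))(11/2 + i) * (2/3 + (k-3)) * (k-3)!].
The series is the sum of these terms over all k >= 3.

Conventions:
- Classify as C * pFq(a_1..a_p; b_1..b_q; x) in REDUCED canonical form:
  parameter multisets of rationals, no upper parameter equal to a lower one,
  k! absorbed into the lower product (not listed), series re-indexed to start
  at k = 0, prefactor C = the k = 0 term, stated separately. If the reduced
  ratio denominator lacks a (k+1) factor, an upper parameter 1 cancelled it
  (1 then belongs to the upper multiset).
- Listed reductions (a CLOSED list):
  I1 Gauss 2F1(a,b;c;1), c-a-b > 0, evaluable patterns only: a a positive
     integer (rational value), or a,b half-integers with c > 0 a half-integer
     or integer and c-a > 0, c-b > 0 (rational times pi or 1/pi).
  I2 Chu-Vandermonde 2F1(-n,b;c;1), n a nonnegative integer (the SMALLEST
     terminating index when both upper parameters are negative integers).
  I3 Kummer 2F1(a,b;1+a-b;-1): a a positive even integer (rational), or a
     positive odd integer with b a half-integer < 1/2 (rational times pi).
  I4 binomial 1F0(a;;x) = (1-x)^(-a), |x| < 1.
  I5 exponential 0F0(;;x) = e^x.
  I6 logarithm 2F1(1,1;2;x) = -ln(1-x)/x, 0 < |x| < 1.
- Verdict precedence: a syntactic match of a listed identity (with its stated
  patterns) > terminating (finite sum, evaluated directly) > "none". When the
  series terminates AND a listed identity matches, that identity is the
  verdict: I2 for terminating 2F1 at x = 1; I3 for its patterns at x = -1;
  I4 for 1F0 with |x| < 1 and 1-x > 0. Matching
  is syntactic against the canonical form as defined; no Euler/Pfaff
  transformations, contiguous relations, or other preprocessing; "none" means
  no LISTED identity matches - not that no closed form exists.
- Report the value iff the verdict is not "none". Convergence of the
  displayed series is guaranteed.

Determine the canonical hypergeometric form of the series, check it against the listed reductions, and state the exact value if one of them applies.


Prefactor 1/2, argument -1: 2F1 with upper {-3/2, 4} over lower {13/2}. Verdict: the Kummer evaluation I3 fires (x = -1; c = 13/2 equals 1+a-b for upper {-3/2, 4}: listed pattern). Value: 33/32.

The tell: from the first term 1/2: the lower running product (C = 1/2) is a rising factorial.
Term ratio: r(k) = (-1) * (k-3/2) (k+4) / [(k+13/2) (k+1)] - rational in k, leading ratio (-1); with t_0 = 1/2, classification follows.


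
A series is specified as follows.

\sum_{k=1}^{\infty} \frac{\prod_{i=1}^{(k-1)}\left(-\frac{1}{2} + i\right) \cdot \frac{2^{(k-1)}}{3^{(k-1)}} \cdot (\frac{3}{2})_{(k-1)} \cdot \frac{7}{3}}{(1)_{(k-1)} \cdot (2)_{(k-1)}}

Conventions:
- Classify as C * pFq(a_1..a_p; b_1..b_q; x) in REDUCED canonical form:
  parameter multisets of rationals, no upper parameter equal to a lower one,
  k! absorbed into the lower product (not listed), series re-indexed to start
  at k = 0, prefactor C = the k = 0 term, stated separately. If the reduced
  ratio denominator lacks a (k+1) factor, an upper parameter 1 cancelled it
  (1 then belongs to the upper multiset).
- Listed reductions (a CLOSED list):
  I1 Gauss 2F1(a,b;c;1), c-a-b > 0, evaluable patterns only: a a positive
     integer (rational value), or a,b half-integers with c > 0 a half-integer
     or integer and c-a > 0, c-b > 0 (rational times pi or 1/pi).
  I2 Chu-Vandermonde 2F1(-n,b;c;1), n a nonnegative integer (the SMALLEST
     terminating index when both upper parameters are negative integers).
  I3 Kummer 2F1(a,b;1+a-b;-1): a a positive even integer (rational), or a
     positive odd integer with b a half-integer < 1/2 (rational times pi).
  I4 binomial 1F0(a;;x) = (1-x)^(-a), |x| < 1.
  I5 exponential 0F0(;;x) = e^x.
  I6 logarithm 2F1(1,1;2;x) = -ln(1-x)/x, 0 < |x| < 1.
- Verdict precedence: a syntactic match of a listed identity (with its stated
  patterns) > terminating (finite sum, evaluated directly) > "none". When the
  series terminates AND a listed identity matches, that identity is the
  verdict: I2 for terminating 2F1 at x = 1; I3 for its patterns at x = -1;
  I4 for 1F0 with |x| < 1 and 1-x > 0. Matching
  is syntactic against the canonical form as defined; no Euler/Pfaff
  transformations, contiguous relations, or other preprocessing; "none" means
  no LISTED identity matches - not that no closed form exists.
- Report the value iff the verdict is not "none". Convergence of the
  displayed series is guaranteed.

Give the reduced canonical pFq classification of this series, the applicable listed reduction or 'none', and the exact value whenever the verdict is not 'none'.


Prefactor \frac{7}{3}, argument \frac{2}{3}: 2F1 with upper {\frac{1}{2}, \frac{3}{2}} over lower {2}. Verdict: none here - no I1-I6 shape fits x = \frac{2}{3} with lower {2}.

Structural cue: t_0 being \frac{7}{3}, (1)_k (C = 7/3) is k! itself.
Term ratio: r(k) = \frac{2}{3} * (k+\frac{1}{2}) (k+\frac{3}{2}) / [(k+2) (k+1)] ; factor over Q: parameters, x = \frac{2}{3}, and C = \frac{7}{3}.


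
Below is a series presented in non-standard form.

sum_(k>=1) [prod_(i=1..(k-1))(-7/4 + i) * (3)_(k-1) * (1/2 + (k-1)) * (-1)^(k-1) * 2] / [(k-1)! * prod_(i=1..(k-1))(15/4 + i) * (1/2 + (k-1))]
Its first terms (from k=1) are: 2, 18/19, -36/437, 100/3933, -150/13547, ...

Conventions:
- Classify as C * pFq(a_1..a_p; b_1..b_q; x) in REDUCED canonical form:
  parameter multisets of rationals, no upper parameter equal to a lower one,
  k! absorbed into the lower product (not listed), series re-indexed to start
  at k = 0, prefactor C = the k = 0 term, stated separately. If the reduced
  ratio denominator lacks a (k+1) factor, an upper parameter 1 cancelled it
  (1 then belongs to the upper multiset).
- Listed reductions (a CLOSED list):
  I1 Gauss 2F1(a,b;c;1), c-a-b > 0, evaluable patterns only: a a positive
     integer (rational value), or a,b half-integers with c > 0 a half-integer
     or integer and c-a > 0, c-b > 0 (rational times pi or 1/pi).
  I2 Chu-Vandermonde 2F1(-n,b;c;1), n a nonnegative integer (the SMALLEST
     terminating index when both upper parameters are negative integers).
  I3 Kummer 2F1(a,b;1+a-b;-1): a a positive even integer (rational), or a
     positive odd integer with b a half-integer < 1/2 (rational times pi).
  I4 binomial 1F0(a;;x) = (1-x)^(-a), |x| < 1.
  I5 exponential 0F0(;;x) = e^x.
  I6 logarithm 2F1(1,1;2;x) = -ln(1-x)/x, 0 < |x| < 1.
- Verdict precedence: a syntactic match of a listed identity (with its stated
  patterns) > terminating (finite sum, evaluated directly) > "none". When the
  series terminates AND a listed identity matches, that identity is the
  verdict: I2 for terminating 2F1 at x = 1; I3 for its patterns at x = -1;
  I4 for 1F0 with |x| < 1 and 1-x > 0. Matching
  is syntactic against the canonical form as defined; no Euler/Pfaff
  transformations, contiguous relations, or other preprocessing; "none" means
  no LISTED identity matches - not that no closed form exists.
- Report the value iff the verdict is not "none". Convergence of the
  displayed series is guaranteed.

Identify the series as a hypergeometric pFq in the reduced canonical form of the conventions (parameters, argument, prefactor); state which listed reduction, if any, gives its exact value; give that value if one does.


At argument -1: a 2F1 with upper {-3/4, 3}, lower {19/4}, scaled by C = 2. Verdict: none. No listed pattern accepts 2F1(-3/4, 3; 19/4; -1).

First insight: t_0 being 2, the lower running product (prefactor 2) is a rising factorial.
Step ratio: r(k) = (-1) * (k-3/4) (k+3) / [(k+19/4) (k+1)] - rational in k, leading ratio (-1); with t_0 = 2, classification follows.


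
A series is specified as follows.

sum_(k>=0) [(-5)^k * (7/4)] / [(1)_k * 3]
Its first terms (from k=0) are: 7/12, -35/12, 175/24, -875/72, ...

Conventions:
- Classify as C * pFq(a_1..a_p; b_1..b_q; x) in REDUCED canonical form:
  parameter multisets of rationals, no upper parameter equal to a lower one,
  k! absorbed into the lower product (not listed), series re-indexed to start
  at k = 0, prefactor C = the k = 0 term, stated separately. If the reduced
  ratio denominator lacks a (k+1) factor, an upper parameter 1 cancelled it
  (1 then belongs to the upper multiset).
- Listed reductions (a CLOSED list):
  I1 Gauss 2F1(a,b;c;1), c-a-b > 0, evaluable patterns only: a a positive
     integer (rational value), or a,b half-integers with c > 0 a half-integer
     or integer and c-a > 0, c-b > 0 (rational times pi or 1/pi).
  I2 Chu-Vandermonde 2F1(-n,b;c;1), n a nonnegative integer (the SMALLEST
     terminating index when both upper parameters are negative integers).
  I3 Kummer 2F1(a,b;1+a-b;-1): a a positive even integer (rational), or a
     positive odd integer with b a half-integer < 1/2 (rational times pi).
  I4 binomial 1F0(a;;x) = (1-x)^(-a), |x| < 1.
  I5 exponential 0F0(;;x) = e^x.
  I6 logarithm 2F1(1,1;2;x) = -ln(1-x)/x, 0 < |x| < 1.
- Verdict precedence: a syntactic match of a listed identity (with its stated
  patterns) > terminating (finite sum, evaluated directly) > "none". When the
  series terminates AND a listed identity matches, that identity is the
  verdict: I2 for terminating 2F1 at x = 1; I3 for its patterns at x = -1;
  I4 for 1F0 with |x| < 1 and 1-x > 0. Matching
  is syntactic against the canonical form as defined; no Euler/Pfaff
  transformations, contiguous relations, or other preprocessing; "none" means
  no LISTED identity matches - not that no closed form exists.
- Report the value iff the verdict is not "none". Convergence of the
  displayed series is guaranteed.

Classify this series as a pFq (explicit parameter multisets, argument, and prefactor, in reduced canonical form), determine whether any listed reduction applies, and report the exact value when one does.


Classification (C = 7/12): 0F0 with upper {-}, lower {-}, argument x = -5. Verdict (x = -5): the I5 exponential reduction applies (the 0F0 exponential series at x = -5). Exact value: (7/12) * e^(-5).

Structural cue: t_0 being 7/12, (1)_k (C = 7/12) is k! itself.
Ratio: r(k) = (-5) * 1 / [(k+1)] - rational in k, leading ratio (-5); with t_0 = 7/12, classification follows.


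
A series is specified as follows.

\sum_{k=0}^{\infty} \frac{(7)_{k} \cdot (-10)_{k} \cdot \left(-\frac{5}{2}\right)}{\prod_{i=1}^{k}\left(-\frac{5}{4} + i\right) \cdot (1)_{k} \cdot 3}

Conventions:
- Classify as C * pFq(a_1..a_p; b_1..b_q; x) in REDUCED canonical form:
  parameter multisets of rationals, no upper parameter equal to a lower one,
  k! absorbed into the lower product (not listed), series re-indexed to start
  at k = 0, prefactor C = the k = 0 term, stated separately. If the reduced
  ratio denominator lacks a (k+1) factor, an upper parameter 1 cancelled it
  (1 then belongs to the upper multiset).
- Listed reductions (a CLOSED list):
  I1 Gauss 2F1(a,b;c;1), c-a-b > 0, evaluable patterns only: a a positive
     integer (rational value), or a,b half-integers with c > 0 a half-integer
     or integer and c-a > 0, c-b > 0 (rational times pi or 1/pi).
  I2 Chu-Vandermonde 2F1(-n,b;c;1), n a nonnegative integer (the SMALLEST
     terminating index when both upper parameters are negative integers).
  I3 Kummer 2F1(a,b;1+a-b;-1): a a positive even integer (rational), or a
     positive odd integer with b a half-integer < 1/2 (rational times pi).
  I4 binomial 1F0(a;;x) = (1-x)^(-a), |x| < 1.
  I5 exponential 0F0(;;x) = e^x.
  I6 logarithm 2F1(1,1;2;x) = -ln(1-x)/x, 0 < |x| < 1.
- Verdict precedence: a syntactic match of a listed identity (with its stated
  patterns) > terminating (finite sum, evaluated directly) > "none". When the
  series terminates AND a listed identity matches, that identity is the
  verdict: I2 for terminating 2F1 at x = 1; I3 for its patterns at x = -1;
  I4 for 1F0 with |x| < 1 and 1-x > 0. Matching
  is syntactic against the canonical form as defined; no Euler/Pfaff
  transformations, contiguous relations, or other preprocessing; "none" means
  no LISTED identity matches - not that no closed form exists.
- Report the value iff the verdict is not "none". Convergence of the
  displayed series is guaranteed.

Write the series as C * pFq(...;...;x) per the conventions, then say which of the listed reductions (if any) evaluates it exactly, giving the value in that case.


This is -\frac{5}{6} * 2F1(-10, 7; -\frac{1}{4}; 1) in reduced canonical form. Verdict (x = 1): Vandermonde's identity (I2) applies (terminating 2F1 at x = 1 with n = 10, b = 7, c = -\frac{1}{4}). Hence: \frac{160225}{2682306}.

Key observation: x = 1 and (1)_k (C = -5/6) is k! itself.
Adjacent-term ratio: r(k) = 1 * (k-10) (k+7) / [(k-\frac{1}{4}) (k+1)] - poly over poly, x = 1 from leading terms; C = -\frac{5}{6} at k = 0.


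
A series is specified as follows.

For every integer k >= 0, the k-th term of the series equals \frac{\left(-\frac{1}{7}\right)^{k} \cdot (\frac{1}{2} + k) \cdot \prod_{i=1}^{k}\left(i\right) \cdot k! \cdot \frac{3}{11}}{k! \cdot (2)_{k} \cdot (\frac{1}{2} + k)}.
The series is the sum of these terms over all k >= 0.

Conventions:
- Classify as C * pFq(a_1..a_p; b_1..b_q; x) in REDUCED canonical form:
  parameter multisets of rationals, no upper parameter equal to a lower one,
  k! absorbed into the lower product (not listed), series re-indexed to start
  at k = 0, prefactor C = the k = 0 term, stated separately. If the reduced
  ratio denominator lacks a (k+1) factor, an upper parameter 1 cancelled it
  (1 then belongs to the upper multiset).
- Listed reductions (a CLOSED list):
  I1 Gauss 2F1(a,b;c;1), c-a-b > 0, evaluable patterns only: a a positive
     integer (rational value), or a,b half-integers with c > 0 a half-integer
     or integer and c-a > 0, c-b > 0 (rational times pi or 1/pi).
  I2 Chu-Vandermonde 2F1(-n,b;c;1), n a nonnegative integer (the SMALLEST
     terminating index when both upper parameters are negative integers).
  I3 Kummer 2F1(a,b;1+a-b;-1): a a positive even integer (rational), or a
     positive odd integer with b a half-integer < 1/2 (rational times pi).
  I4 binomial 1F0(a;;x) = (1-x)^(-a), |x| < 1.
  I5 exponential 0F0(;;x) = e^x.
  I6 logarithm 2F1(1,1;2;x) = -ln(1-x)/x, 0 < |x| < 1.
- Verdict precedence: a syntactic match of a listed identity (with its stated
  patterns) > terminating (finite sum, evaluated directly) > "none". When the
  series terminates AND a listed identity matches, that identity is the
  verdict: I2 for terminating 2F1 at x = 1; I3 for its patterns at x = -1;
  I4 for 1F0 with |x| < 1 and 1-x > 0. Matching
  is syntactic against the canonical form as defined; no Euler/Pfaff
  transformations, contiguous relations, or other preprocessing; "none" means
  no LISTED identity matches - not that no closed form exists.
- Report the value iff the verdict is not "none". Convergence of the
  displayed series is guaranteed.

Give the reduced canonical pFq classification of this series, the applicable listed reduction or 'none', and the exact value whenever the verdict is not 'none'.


With C = \frac{3}{11}: the canonical form is 2F1(1, 1; 2; -\frac{1}{7}). Verdict at x = -\frac{1}{7}: the logarithmic series (I6) matches (the logarithm: parameters (1,1;2), x = -\frac{1}{7}). Its exact value is \frac{21}{11} \cdot \ln\left(\frac{8}{7}\right).

Key step: from the first term \frac{3}{11}: striking the common factor k + 1/2 reduces the term (C = 3/11).
Step ratio: r(k) = -\frac{1}{7} * (k+1) (k+1) / [(k+2) (k+1)] - rational in k. x = -\frac{1}{7}; t_0 = \frac{3}{11}; negate the roots.


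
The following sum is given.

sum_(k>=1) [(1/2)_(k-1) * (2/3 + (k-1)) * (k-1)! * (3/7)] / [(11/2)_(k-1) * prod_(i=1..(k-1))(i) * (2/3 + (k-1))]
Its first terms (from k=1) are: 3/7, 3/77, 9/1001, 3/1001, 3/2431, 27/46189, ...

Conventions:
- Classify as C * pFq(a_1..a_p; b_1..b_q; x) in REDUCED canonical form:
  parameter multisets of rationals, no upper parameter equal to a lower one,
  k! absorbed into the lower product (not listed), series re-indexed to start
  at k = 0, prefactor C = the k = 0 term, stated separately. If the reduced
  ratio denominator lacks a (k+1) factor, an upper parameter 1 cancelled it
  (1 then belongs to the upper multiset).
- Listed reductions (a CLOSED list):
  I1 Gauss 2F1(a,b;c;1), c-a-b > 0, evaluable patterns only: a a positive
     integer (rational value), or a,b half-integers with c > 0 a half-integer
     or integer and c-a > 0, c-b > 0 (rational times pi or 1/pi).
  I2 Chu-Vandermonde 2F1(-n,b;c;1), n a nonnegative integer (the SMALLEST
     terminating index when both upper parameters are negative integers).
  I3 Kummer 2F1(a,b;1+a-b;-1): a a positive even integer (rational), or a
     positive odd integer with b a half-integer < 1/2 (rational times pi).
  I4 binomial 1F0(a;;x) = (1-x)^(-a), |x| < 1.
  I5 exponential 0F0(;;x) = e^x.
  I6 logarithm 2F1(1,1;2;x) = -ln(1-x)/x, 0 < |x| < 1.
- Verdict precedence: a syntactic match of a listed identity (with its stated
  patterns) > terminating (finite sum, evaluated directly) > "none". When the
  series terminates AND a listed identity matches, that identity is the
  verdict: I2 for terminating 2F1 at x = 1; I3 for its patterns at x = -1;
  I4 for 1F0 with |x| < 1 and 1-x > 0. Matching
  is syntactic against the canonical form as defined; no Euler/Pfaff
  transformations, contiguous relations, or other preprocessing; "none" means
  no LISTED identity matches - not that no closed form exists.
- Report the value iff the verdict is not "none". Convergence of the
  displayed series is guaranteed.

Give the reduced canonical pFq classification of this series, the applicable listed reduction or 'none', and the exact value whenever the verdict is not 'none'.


At argument 1: a 2F1 with upper {1/2, 1}, lower {11/2}, scaled by C = 3/7. Verdict: the Gauss summation I1 applies (x = 1: the Gamma ratio telescopes since c-a-b = 4 > 0 and a = 1 in Z>0). Sum: 27/56.

Key step: from the first term 3/7: the product of the first k integers (prefactor 3/7) is k!.
Consecutive-term ratio: r(k) = 1 * (k+1/2) (k+1) / [(k+11/2) (k+1)] ; factor over Q: parameters, x = 1, and C = 3/7.


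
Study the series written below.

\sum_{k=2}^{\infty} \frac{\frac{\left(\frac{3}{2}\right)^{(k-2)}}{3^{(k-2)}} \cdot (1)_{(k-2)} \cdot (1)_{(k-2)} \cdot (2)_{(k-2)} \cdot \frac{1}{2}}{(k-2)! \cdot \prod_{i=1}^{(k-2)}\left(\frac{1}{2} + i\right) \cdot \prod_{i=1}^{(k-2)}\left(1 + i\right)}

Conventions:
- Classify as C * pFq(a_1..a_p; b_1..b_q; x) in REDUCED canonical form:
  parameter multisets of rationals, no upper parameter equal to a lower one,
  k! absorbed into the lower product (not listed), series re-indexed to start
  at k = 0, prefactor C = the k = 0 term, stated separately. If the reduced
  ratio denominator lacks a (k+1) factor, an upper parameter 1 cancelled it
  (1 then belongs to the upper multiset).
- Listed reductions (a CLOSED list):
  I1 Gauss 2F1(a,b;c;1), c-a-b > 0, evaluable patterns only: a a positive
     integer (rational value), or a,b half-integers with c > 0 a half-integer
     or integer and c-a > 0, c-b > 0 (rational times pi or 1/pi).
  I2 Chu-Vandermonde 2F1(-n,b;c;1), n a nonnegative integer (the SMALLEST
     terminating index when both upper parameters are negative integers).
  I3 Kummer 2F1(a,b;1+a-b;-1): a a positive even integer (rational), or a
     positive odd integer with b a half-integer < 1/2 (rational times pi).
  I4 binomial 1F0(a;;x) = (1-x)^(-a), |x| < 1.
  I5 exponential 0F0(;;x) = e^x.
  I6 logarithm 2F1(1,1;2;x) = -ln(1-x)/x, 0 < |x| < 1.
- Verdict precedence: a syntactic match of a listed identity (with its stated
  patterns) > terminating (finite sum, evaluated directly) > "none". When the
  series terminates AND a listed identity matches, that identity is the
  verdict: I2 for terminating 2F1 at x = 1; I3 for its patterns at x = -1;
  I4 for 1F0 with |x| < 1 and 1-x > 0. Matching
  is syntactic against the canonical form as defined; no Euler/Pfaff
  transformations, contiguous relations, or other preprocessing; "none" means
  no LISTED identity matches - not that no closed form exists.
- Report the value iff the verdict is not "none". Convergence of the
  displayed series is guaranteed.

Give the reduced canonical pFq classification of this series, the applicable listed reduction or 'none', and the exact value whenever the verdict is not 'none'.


Classification (C = \frac{1}{2}): 2F1 with upper {1, 1}, lower {\frac{3}{2}}, argument x = \frac{1}{2}. Verdict: none - this 2F1 at x = \frac{1}{2} matches no listed pattern, and upper {1, 1} holds no stopper.

Key step: t_0 being \frac{1}{2}, the lower running product (C = 1/2) is a rising factorial.
Step ratio: r(k) = \frac{1}{2} * (k+1) (k+1) / [(k+\frac{3}{2}) (k+1)] - rational in k. x = \frac{1}{2}; t_0 = \frac{1}{2}; negate the roots.
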